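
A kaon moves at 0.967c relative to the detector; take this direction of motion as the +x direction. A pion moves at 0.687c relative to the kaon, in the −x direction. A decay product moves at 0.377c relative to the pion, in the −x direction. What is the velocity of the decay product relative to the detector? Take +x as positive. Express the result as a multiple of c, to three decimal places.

Apply u = (u' + v)/(1 + u'v/c²) successively, working outward toward the detector.
Start: velocity of the kaon relative to the detector = 0.9670c.
Compose with the pion (u' = -0.687 in the kaon frame): u_1 = (-0.687 + 0.967) / (1 + (-0.687)·0.967) = 0.2800/0.3357 = 0.8342.
Compose with the decay product (u' = -0.377 in the pion frame): u_2 = (-0.377 + 0.834) / (1 + (-0.377)·0.834) = 0.4572/0.6855 = 0.6669.

+0.667c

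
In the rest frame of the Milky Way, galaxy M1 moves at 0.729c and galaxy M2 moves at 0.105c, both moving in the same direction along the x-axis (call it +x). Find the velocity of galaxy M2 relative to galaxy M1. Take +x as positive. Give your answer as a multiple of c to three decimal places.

β_A = 0.729, β_B = 0.105.
Transform to A's frame with the inverse velocity-addition law: u' = (u − v)/(1 − uv/c²), taking u = β_B and v = β_A.
u' = (0.105 − 0.729) / (1 − (0.729)(0.105)) = -0.6240/0.9235 = -0.6757.

-0.676c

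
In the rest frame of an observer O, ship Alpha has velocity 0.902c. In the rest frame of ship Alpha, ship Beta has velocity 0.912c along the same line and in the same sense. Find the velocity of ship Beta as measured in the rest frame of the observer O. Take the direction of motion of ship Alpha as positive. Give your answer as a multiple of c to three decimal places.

0.995c

With v = 0.902 and u' = 0.912 (in units of c),
u = (u' + v)/(1 + u'v/c²):
u = (0.912 + 0.902) / (1 + 0.912·0.902) = 1.8140/1.8226 = 0.9953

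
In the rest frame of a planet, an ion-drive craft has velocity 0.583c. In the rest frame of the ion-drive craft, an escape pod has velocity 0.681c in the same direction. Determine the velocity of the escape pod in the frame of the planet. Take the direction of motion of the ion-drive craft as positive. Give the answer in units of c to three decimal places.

0.905c

With v = 0.583 and u' = 0.681 (in units of c),
u = (u' + v)/(1 + u'v/c²):
u = (0.681 + 0.583) / (1 + 0.681·0.583) = 1.2640/1.3970 = 0.9048
(Galilean addition would give +1.264c, exceeding c.)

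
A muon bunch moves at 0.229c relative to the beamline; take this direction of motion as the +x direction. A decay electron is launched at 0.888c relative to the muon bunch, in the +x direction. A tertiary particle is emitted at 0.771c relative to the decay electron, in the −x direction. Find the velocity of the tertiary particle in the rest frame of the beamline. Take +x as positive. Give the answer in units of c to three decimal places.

+0.553c

Apply u = (u' + v)/(1 + u'v/c²) successively, working outward toward the beamline.
Start: velocity of the muon bunch relative to the beamline = 0.2290c.
Compose with the decay electron (u' = 0.888 in the muon bunch frame): u_1 = (0.888 + 0.229) / (1 + 0.888·0.229) = 1.1170/1.2034 = 0.9282.
Compose with the tertiary particle (u' = -0.771 in the decay electron frame): u_2 = (-0.771 + 0.928) / (1 + (-0.771)·0.928) = 0.1572/0.2843 = 0.5530.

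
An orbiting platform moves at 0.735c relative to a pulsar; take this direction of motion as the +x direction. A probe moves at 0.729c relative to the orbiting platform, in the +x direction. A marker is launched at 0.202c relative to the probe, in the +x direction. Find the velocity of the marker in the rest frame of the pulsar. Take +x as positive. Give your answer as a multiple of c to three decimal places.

Apply u = (u' + v)/(1 + u'v/c²) successively, working outward toward the pulsar.
Start: velocity of the orbiting platform relative to the pulsar = 0.7350c.
Compose with the probe (u' = 0.729 in the orbiting platform frame): u_1 = (0.729 + 0.735) / (1 + 0.729·0.735) = 1.4640/1.5358 = 0.9532.
Compose with the marker (u' = 0.202 in the probe frame): u_2 = (0.202 + 0.953) / (1 + 0.202·0.953) = 1.1552/1.1926 = 0.9687.

0.969c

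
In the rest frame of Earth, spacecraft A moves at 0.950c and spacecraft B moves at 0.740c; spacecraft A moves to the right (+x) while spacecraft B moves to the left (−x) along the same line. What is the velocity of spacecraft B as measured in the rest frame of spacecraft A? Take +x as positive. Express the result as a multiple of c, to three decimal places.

-0.992c

β_A = 0.950, β_B = -0.740.
Transform to A's frame with the inverse velocity-addition law: u' = (u − v)/(1 − uv/c²), taking u = β_B and v = β_A.
u' = (-0.740 − 0.950) / (1 − (0.950)(-0.740)) = -1.6900/1.7030 = -0.9924.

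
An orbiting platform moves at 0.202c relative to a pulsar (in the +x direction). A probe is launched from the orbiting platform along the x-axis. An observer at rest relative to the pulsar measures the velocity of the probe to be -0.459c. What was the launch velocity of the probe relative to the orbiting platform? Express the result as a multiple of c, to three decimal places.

Invert the composition law: u' = (u − v)/(1 − uv/c²).
u' = (-0.459 − 0.202) / (1 − (-0.459)(0.202)) = -0.6610/1.0927 = -0.6049.

-0.605c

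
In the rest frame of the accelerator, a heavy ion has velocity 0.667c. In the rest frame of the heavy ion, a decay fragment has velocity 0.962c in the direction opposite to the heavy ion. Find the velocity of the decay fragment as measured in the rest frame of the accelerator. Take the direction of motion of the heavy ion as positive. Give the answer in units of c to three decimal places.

With v = 0.667 and u' = -0.962 (in units of c),
u = (u' + v)/(1 + u'v/c²):
u = (-0.962 + 0.667) / (1 + (-0.962)·0.667) = -0.2950/0.3583 = -0.8232

-0.823c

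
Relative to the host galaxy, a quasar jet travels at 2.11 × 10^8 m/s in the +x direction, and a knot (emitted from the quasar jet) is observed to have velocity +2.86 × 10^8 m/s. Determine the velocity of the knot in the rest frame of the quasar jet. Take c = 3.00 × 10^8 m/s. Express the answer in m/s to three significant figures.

v = 0.703c, u = 0.953c.
Invert the composition law: u' = (u − v)/(1 − uv/c²).
u' = (0.953 − 0.703) / (1 − (0.953)(0.703)) = 0.2500/0.3295 = 0.7588.
u' = 0.7588 × 3.00 × 10^8 m/s.

+2.28 × 10^8 m/s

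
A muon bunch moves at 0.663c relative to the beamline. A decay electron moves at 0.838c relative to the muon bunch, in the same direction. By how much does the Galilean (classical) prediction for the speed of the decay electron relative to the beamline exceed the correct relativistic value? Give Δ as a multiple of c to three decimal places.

Δ = 0.536c

Galilean: u_cl = 0.838 + 0.663 = 1.5010.
Relativistic: u_rel = (0.838 + 0.663) / (1 + 0.838·0.663) = 1.5010/1.5556 = 0.9649.
Δ = 1.5010 − 0.9649 = 0.5361.
(The classical prediction exceeds c; the relativistic result does not.)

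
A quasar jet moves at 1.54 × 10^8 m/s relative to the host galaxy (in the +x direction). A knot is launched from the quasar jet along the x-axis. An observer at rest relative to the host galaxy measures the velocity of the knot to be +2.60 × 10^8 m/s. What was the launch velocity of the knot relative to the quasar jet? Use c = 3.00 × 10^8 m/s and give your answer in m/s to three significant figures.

v = 0.513c, u = 0.867c.
Invert the composition law: u' = (u − v)/(1 − uv/c²).
u' = (0.867 − 0.513) / (1 − (0.867)(0.513)) = 0.3533/0.5551 = 0.6365.
u' = 0.6365 × 3.00 × 10^8 m/s.

+1.91 × 10^8 m/s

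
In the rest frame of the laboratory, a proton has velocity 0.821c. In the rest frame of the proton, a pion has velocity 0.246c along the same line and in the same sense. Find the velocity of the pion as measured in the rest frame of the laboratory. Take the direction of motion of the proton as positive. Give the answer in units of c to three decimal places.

With v = 0.821 and u' = 0.246 (in units of c),
u = (u' + v)/(1 + u'v/c²):
u = (0.246 + 0.821) / (1 + 0.246·0.821) = 1.0670/1.2020 = 0.8877

0.888c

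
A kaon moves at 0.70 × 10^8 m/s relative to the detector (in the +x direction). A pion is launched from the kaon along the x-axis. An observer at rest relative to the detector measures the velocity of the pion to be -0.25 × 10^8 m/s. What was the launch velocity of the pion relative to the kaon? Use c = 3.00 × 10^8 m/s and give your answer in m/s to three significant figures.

-9.32 × 10^7 m/s

v = 0.233c, u = -0.083c.
Invert the composition law: u' = (u − v)/(1 − uv/c²).
u' = (-0.083 − 0.233) / (1 − (-0.083)(0.233)) = -0.3167/1.0194 = -0.3106.
u' = -0.3106 × 3.00 × 10^8 m/s.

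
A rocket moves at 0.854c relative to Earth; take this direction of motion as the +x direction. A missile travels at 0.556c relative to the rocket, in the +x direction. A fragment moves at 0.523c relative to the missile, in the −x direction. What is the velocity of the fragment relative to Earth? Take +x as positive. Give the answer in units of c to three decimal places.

Apply u = (u' + v)/(1 + u'v/c²) successively, working outward toward Earth.
Start: velocity of the rocket relative to Earth = 0.8540c.
Compose with the missile (u' = 0.556 in the rocket frame): u_1 = (0.556 + 0.854) / (1 + 0.556·0.854) = 1.4100/1.4748 = 0.9560.
Compose with the fragment (u' = -0.523 in the missile frame): u_2 = (-0.523 + 0.956) / (1 + (-0.523)·0.956) = 0.4330/0.5000 = 0.8661.

+0.866c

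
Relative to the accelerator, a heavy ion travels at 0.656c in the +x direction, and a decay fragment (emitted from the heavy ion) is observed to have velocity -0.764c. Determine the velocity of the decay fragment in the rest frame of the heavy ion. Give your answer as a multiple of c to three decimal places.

-0.946c

Invert the composition law: u' = (u − v)/(1 − uv/c²).
u' = (-0.764 − 0.656) / (1 − (-0.764)(0.656)) = -1.4200/1.5012 = -0.9459.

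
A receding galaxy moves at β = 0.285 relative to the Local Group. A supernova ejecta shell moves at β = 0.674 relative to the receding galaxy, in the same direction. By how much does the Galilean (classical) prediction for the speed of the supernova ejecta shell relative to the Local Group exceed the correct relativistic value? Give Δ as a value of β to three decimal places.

Δ = 0.155

Galilean: u_cl = 0.674 + 0.285 = 0.9590.
Relativistic: u_rel = (0.674 + 0.285) / (1 + 0.674·0.285) = 0.9590/1.1921 = 0.8045.
Δ = 0.9590 − 0.8045 = 0.1545.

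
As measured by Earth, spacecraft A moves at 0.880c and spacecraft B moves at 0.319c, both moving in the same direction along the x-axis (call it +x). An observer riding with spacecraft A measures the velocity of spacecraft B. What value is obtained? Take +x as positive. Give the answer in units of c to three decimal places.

β_A = 0.880, β_B = 0.319.
Transform to A's frame with the inverse velocity-addition law: u' = (u − v)/(1 − uv/c²), taking u = β_B and v = β_A.
u' = (0.319 − 0.880) / (1 − (0.880)(0.319)) = -0.5610/0.7193 = -0.7799.

-0.780c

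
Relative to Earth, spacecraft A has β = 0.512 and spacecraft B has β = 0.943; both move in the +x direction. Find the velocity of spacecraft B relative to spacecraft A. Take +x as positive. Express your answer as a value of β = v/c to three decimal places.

β = +0.833

β_A = 0.512, β_B = 0.943.
Transform to A's frame with the inverse velocity-addition law: u' = (u − v)/(1 − uv/c²), taking u = β_B and v = β_A.
u' = (0.943 − 0.512) / (1 − (0.512)(0.943)) = 0.4310/0.5172 = 0.8334.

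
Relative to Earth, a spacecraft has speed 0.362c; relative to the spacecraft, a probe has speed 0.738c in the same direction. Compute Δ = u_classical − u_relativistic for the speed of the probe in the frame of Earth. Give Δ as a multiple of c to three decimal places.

Δ = 0.232c

Galilean: u_cl = 0.738 + 0.362 = 1.1000.
Relativistic: u_rel = (0.738 + 0.362) / (1 + 0.738·0.362) = 1.1000/1.2672 = 0.8681.
Δ = 1.1000 − 0.8681 = 0.2319.
(The classical prediction exceeds c; the relativistic result does not.)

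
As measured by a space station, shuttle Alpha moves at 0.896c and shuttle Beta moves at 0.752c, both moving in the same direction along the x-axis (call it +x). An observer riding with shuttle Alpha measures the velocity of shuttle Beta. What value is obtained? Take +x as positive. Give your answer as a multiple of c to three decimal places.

-0.441c

β_A = 0.896, β_B = 0.752.
Transform to A's frame with the inverse velocity-addition law: u' = (u − v)/(1 − uv/c²), taking u = β_B and v = β_A.
u' = (0.752 − 0.896) / (1 − (0.896)(0.752)) = -0.1440/0.3262 = -0.4414.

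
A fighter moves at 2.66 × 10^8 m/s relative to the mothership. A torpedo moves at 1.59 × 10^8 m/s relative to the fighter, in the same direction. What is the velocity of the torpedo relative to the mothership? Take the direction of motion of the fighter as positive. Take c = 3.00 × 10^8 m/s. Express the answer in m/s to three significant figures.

2.89 × 10^8 m/s

In units of c (dividing by 3.00 × 10^8 m/s): v = 0.887, u' = 0.530.
u = (u' + v)/(1 + u'v/c²):
u = (0.530 + 0.887) / (1 + 0.530·0.887) = 1.4167/1.4699 = 0.9638
Converting back: u = 0.9638 × 3.00 × 10^8 m/s.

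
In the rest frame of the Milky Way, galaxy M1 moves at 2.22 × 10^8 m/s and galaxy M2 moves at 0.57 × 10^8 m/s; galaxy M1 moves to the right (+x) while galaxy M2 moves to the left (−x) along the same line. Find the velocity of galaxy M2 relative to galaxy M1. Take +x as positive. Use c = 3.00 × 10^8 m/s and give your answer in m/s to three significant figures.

-2.45 × 10^8 m/s

β_A = 0.740, β_B = -0.190 (dividing each by c = 3.00 × 10^8 m/s).
Transform to A's frame with the inverse velocity-addition law: u' = (u − v)/(1 − uv/c²), taking u = β_B and v = β_A.
u' = (-0.190 − 0.740) / (1 − (0.740)(-0.190)) = -0.9300/1.1406 = -0.8154.
u' = -0.8154 × 3.00 × 10^8 m/s.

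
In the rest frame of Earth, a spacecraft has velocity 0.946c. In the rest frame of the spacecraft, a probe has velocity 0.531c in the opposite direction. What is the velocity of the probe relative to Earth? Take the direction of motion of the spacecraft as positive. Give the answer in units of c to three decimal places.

With v = 0.946 and u' = -0.531 (in units of c),
u = (u' + v)/(1 + u'v/c²):
u = (-0.531 + 0.946) / (1 + (-0.531)·0.946) = 0.4150/0.4977 = 0.8339
(Galilean addition would give +0.415c.)

+0.834c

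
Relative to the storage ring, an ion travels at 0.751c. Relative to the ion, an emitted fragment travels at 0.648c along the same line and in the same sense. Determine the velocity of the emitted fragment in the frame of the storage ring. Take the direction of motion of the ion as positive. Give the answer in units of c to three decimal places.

0.941c

With v = 0.751 and u' = 0.648 (in units of c),
u = (u' + v)/(1 + u'v/c²):
u = (0.648 + 0.751) / (1 + 0.648·0.751) = 1.3990/1.4866 = 0.9410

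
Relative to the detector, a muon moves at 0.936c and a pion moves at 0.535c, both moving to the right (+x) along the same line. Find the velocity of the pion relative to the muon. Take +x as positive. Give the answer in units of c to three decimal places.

β_A = 0.936, β_B = 0.535.
Transform to A's frame with the inverse velocity-addition law: u' = (u − v)/(1 − uv/c²), taking u = β_B and v = β_A.
u' = (0.535 − 0.936) / (1 − (0.936)(0.535)) = -0.4010/0.4992 = -0.8032.

-0.803c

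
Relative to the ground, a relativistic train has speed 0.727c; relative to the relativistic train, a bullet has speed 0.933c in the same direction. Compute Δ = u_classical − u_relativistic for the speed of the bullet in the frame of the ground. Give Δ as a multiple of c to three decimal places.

Galilean: u_cl = 0.933 + 0.727 = 1.6600.
Relativistic: u_rel = (0.933 + 0.727) / (1 + 0.933·0.727) = 1.6600/1.6783 = 0.9891.
Δ = 1.6600 − 0.9891 = 0.6709.
(The classical prediction exceeds c; the relativistic result does not.)

Δ = 0.671c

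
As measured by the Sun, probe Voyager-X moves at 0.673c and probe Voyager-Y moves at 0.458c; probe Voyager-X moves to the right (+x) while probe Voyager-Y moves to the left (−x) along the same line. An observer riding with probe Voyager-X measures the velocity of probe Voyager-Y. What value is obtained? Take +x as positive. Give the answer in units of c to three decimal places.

β_A = 0.673, β_B = -0.458.
Transform to A's frame with the inverse velocity-addition law: u' = (u − v)/(1 − uv/c²), taking u = β_B and v = β_A.
u' = (-0.458 − 0.673) / (1 − (0.673)(-0.458)) = -1.1310/1.3082 = -0.8645.

-0.865c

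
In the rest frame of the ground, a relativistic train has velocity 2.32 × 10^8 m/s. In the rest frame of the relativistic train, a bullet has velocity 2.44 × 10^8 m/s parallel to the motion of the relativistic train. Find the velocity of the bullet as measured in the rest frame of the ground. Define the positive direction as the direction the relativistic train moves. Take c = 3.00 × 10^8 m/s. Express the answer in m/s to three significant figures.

2.92 × 10^8 m/s

In units of c (dividing by 3.00 × 10^8 m/s): v = 0.773, u' = 0.813.
u = (u' + v)/(1 + u'v/c²):
u = (0.813 + 0.773) / (1 + 0.813·0.773) = 1.5867/1.6290 = 0.9740
Converting back: u = 0.9740 × 3.00 × 10^8 m/s.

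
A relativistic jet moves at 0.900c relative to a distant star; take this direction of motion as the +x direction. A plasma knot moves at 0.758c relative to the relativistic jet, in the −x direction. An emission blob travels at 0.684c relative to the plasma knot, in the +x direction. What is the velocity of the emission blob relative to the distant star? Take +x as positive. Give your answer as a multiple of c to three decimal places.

Apply u = (u' + v)/(1 + u'v/c²) successively, working outward toward the distant star.
Start: velocity of the relativistic jet relative to the distant star = 0.9000c.
Compose with the plasma knot (u' = -0.758 in the relativistic jet frame): u_1 = (-0.758 + 0.900) / (1 + (-0.758)·0.900) = 0.1420/0.3178 = 0.4468.
Compose with the emission blob (u' = 0.684 in the plasma knot frame): u_2 = (0.684 + 0.447) / (1 + 0.684·0.447) = 1.1308/1.3056 = 0.8661.

+0.866c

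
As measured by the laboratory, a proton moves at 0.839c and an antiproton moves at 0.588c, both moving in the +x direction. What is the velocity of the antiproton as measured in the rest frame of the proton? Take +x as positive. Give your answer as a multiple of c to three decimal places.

β_A = 0.839, β_B = 0.588.
Transform to A's frame with the inverse velocity-addition law: u' = (u − v)/(1 − uv/c²), taking u = β_B and v = β_A.
u' = (0.588 − 0.839) / (1 − (0.839)(0.588)) = -0.2510/0.5067 = -0.4954.

-0.495c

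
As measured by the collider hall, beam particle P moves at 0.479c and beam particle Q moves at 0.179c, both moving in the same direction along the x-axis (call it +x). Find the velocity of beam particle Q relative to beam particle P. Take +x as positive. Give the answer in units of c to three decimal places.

-0.328c

β_A = 0.479, β_B = 0.179.
Transform to A's frame with the inverse velocity-addition law: u' = (u − v)/(1 − uv/c²), taking u = β_B and v = β_A.
u' = (0.179 − 0.479) / (1 − (0.479)(0.179)) = -0.3000/0.9143 = -0.3281.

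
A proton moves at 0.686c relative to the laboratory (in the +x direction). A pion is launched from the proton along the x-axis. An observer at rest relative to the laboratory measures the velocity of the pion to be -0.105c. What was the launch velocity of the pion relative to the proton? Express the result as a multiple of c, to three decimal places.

-0.738c

Invert the composition law: u' = (u − v)/(1 − uv/c²).
u' = (-0.105 − 0.686) / (1 − (-0.105)(0.686)) = -0.7910/1.0720 = -0.7379.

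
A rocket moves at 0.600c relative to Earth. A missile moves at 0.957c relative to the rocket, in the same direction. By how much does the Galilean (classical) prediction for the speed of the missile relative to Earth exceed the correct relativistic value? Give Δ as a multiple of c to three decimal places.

Δ = 0.568c

Galilean: u_cl = 0.957 + 0.600 = 1.5570.
Relativistic: u_rel = (0.957 + 0.600) / (1 + 0.957·0.600) = 1.5570/1.5742 = 0.9891.
Δ = 1.5570 − 0.9891 = 0.5679.
(The classical prediction exceeds c; the relativistic result does not.)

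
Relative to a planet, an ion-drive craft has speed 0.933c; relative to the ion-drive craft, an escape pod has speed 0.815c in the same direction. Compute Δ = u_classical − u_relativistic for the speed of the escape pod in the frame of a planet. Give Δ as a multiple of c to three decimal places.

Δ = 0.755c

Galilean: u_cl = 0.815 + 0.933 = 1.7480.
Relativistic: u_rel = (0.815 + 0.933) / (1 + 0.815·0.933) = 1.7480/1.7604 = 0.9930.
Δ = 1.7480 − 0.9930 = 0.7550.
(The classical prediction exceeds c; the relativistic result does not.)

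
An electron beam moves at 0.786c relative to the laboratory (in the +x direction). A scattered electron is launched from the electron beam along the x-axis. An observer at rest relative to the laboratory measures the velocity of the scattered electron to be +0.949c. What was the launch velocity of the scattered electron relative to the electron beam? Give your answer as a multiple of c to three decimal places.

Invert the composition law: u' = (u − v)/(1 − uv/c²).
u' = (0.949 − 0.786) / (1 − (0.949)(0.786)) = 0.1630/0.2541 = 0.6415.

+0.642c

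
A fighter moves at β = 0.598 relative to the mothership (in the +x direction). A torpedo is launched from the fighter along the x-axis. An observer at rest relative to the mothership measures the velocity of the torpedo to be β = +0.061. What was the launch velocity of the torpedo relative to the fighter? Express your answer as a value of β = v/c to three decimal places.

Invert the composition law: u' = (u − v)/(1 − uv/c²).
u' = (0.061 − 0.598) / (1 − (0.061)(0.598)) = -0.5370/0.9635 = -0.5573.

β = -0.557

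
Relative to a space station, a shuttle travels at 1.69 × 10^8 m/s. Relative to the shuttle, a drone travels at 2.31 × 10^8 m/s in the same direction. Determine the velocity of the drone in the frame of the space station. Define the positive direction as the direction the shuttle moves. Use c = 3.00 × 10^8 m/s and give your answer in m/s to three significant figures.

In units of c (dividing by 3.00 × 10^8 m/s): v = 0.563, u' = 0.770.
u = (u' + v)/(1 + u'v/c²):
u = (0.770 + 0.563) / (1 + 0.770·0.563) = 1.3333/1.4338 = 0.9300
Converting back: u = 0.9300 × 3.00 × 10^8 m/s.

2.79 × 10^8 m/s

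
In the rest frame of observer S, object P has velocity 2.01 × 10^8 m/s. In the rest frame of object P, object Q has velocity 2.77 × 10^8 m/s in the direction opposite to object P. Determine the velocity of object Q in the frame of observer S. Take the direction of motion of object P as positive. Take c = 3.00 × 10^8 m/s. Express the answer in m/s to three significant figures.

In units of c (dividing by 3.00 × 10^8 m/s): v = 0.670, u' = -0.923.
u = (u' + v)/(1 + u'v/c²):
u = (-0.923 + 0.670) / (1 + (-0.923)·0.670) = -0.2533/0.3814 = -0.6643
(Galilean addition would give -0.253c.)
Converting back: u = -0.6643 × 3.00 × 10^8 m/s.

-1.99 × 10^8 m/s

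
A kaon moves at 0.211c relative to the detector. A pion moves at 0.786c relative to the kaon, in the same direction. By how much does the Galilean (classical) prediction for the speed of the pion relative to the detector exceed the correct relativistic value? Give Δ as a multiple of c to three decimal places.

Δ = 0.142c

Galilean: u_cl = 0.786 + 0.211 = 0.9970.
Relativistic: u_rel = (0.786 + 0.211) / (1 + 0.786·0.211) = 0.9970/1.1658 = 0.8552.
Δ = 0.9970 − 0.8552 = 0.1418.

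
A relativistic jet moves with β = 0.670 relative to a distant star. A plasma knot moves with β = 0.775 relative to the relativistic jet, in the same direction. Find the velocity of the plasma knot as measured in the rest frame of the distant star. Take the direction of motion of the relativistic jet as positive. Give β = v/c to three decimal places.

With v = 0.670 and u' = 0.775 (in units of c),
u = (u' + v)/(1 + u'v/c²):
u = (0.775 + 0.670) / (1 + 0.775·0.670) = 1.4450/1.5192 = 0.9511
(Galilean addition would give +1.445c, exceeding c.)

β = 0.951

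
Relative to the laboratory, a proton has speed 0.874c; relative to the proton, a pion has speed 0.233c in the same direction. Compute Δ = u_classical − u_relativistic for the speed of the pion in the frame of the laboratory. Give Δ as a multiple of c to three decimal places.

Galilean: u_cl = 0.233 + 0.874 = 1.1070.
Relativistic: u_rel = (0.233 + 0.874) / (1 + 0.233·0.874) = 1.1070/1.2036 = 0.9197.
Δ = 1.1070 − 0.9197 = 0.1873.
(The classical prediction exceeds c; the relativistic result does not.)

Δ = 0.187c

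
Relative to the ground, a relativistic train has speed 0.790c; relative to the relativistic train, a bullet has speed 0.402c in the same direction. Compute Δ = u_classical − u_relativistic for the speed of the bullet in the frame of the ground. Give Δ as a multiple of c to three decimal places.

Δ = 0.287c

Galilean: u_cl = 0.402 + 0.790 = 1.1920.
Relativistic: u_rel = (0.402 + 0.790) / (1 + 0.402·0.790) = 1.1920/1.3176 = 0.9047.
Δ = 1.1920 − 0.9047 = 0.2873.
(The classical prediction exceeds c; the relativistic result does not.)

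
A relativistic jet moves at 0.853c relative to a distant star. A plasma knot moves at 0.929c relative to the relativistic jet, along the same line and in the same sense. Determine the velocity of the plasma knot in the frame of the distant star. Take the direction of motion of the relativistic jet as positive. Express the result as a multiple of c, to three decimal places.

With v = 0.853 and u' = 0.929 (in units of c),
u = (u' + v)/(1 + u'v/c²):
u = (0.929 + 0.853) / (1 + 0.929·0.853) = 1.7820/1.7924 = 0.9942

0.994c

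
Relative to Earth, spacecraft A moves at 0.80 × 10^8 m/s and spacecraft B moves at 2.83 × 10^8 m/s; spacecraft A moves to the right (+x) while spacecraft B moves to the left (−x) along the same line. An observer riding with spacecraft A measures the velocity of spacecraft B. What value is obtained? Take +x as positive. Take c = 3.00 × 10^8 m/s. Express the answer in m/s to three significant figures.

β_A = 0.267, β_B = -0.943 (dividing each by c = 3.00 × 10^8 m/s).
Transform to A's frame with the inverse velocity-addition law: u' = (u − v)/(1 − uv/c²), taking u = β_B and v = β_A.
u' = (-0.943 − 0.267) / (1 − (0.267)(-0.943)) = -1.2100/1.2516 = -0.9668.
u' = -0.9668 × 3.00 × 10^8 m/s.

-2.90 × 10^8 m/s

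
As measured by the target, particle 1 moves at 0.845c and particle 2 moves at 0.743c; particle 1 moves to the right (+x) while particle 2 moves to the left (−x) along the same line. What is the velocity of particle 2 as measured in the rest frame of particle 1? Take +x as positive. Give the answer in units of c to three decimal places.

-0.976c

β_A = 0.845, β_B = -0.743.
Transform to A's frame with the inverse velocity-addition law: u' = (u − v)/(1 − uv/c²), taking u = β_B and v = β_A.
u' = (-0.743 − 0.845) / (1 − (0.845)(-0.743)) = -1.5880/1.6278 = -0.9755.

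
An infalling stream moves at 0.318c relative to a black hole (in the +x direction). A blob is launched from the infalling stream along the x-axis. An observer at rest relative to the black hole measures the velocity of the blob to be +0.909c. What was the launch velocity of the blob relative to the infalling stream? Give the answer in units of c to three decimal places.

+0.831c

Invert the composition law: u' = (u − v)/(1 − uv/c²).
u' = (0.909 − 0.318) / (1 − (0.909)(0.318)) = 0.5910/0.7109 = 0.8313.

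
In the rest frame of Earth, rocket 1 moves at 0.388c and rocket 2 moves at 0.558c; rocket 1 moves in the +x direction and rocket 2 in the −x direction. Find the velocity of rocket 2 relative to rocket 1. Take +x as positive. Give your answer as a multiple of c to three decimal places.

-0.778c

β_A = 0.388, β_B = -0.558.
Transform to A's frame with the inverse velocity-addition law: u' = (u − v)/(1 − uv/c²), taking u = β_B and v = β_A.
u' = (-0.558 − 0.388) / (1 − (0.388)(-0.558)) = -0.9460/1.2165 = -0.7776.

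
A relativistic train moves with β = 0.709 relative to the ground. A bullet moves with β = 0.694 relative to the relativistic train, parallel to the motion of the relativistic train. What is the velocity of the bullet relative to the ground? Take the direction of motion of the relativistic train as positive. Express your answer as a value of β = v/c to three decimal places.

β = 0.940

With v = 0.709 and u' = 0.694 (in units of c),
u = (u' + v)/(1 + u'v/c²):
u = (0.694 + 0.709) / (1 + 0.694·0.709) = 1.4030/1.4920 = 0.9403
(Galilean addition would give +1.403c, exceeding c.)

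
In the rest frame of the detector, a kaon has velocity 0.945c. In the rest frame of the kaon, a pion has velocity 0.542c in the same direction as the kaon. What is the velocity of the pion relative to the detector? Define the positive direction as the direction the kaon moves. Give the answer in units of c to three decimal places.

0.983c

With v = 0.945 and u' = 0.542 (in units of c),
u = (u' + v)/(1 + u'v/c²):
u = (0.542 + 0.945) / (1 + 0.542·0.945) = 1.4870/1.5122 = 0.9833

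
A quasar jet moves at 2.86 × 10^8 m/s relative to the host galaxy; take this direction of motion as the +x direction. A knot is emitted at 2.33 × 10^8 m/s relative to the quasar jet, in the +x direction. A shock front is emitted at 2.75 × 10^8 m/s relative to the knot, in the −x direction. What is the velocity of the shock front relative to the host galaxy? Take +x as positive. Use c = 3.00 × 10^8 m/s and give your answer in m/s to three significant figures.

+2.61 × 10^8 m/s

Apply u = (u' + v)/(1 + u'v/c²) successively, working outward toward the host galaxy.
(Dividing each given speed by c = 3.00 × 10^8 m/s to work in units of c.)
Start: velocity of the quasar jet relative to the host galaxy = 0.9533c.
Compose with the knot (u' = 0.777 in the quasar jet frame): u_1 = (0.777 + 0.953) / (1 + 0.777·0.953) = 1.7300/1.7404 = 0.9940.
Compose with the shock front (u' = -0.917 in the knot frame): u_2 = (-0.917 + 0.994) / (1 + (-0.917)·0.994) = 0.0773/0.0888 = 0.8708.
So u = 0.8708 × 3.00 × 10^8 m/s.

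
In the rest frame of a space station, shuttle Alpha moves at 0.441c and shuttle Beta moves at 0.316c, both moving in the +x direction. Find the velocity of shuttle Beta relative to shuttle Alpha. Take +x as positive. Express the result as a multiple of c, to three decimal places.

β_A = 0.441, β_B = 0.316.
Transform to A's frame with the inverse velocity-addition law: u' = (u − v)/(1 − uv/c²), taking u = β_B and v = β_A.
u' = (0.316 − 0.441) / (1 − (0.441)(0.316)) = -0.1250/0.8606 = -0.1452.

-0.145c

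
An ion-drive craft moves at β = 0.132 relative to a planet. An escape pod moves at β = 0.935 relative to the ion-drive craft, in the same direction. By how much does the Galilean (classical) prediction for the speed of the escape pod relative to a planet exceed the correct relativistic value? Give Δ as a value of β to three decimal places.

Galilean: u_cl = 0.935 + 0.132 = 1.0670.
Relativistic: u_rel = (0.935 + 0.132) / (1 + 0.935·0.132) = 1.0670/1.1234 = 0.9498.
Δ = 1.0670 − 0.9498 = 0.1172.
(The classical prediction exceeds c; the relativistic result does not.)

Δ = 0.117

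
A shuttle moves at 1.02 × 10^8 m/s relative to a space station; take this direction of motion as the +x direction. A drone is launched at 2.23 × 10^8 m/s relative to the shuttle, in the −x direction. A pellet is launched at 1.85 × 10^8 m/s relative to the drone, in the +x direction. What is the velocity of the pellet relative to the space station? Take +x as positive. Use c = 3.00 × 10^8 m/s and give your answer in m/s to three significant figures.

Apply u = (u' + v)/(1 + u'v/c²) successively, working outward toward the space station.
(Dividing each given speed by c = 3.00 × 10^8 m/s to work in units of c.)
Start: velocity of the shuttle relative to the space station = 0.3400c.
Compose with the drone (u' = -0.743 in the shuttle frame): u_1 = (-0.743 + 0.340) / (1 + (-0.743)·0.340) = -0.4033/0.7473 = -0.5397.
Compose with the pellet (u' = 0.617 in the drone frame): u_2 = (0.617 + (-0.540)) / (1 + 0.617·(-0.540)) = 0.0769/0.6672 = 0.1153.
So u = 0.1153 × 3.00 × 10^8 m/s.

+3.46 × 10^7 m/s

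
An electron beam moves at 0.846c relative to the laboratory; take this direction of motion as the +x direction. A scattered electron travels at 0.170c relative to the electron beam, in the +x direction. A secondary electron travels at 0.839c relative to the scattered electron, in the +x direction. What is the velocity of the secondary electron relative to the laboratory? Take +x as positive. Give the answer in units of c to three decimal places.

Apply u = (u' + v)/(1 + u'v/c²) successively, working outward toward the laboratory.
Start: velocity of the electron beam relative to the laboratory = 0.8460c.
Compose with the scattered electron (u' = 0.170 in the electron beam frame): u_1 = (0.170 + 0.846) / (1 + 0.170·0.846) = 1.0160/1.1438 = 0.8883.
Compose with the secondary electron (u' = 0.839 in the scattered electron frame): u_2 = (0.839 + 0.888) / (1 + 0.839·0.888) = 1.7273/1.7452 = 0.9897.

0.990c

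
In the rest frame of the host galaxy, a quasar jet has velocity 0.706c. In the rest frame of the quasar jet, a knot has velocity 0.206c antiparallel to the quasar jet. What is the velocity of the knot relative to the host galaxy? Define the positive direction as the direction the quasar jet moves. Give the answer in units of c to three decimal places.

+0.585c

With v = 0.706 and u' = -0.206 (in units of c),
u = (u' + v)/(1 + u'v/c²):
u = (-0.206 + 0.706) / (1 + (-0.206)·0.706) = 0.5000/0.8546 = 0.5851
(Galilean addition would give +0.500c.)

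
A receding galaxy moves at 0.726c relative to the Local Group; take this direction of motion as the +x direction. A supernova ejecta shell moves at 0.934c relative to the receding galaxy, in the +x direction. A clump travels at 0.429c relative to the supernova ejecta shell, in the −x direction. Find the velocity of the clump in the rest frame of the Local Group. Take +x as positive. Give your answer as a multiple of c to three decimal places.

+0.973c

Apply u = (u' + v)/(1 + u'v/c²) successively, working outward toward the Local Group.
Start: velocity of the receding galaxy relative to the Local Group = 0.7260c.
Compose with the supernova ejecta shell (u' = 0.934 in the receding galaxy frame): u_1 = (0.934 + 0.726) / (1 + 0.934·0.726) = 1.6600/1.6781 = 0.9892.
Compose with the clump (u' = -0.429 in the supernova ejecta shell frame): u_2 = (-0.429 + 0.989) / (1 + (-0.429)·0.989) = 0.5602/0.5756 = 0.9732.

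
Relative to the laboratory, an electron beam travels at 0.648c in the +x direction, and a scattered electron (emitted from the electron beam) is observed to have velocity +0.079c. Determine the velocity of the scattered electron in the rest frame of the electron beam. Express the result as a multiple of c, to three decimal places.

Invert the composition law: u' = (u − v)/(1 − uv/c²).
u' = (0.079 − 0.648) / (1 − (0.079)(0.648)) = -0.5690/0.9488 = -0.5997.

-0.600c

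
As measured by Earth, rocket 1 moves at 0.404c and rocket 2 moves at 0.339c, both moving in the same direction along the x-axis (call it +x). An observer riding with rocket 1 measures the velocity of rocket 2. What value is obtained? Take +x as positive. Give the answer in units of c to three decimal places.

-0.075c

β_A = 0.404, β_B = 0.339.
Transform to A's frame with the inverse velocity-addition law: u' = (u − v)/(1 − uv/c²), taking u = β_B and v = β_A.
u' = (0.339 − 0.404) / (1 − (0.404)(0.339)) = -0.0650/0.8630 = -0.0753.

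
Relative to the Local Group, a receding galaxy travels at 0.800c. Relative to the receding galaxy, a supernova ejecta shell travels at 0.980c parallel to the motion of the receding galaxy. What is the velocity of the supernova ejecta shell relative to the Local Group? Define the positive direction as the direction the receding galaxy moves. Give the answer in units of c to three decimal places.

0.998c

With v = 0.800 and u' = 0.980 (in units of c),
u = (u' + v)/(1 + u'v/c²):
u = (0.980 + 0.800) / (1 + 0.980·0.800) = 1.7800/1.7840 = 0.9978
(Galilean addition would give +1.780c, exceeding c.)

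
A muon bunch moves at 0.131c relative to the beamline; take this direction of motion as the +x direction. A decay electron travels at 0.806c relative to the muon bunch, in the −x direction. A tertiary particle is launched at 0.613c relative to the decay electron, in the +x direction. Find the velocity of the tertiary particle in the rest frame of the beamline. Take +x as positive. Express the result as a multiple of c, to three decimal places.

-0.264c

Apply u = (u' + v)/(1 + u'v/c²) successively, working outward toward the beamline.
Start: velocity of the muon bunch relative to the beamline = 0.1310c.
Compose with the decay electron (u' = -0.806 in the muon bunch frame): u_1 = (-0.806 + 0.131) / (1 + (-0.806)·0.131) = -0.6750/0.8944 = -0.7547.
Compose with the tertiary particle (u' = 0.613 in the decay electron frame): u_2 = (0.613 + (-0.755)) / (1 + 0.613·(-0.755)) = -0.1417/0.5374 = -0.2637.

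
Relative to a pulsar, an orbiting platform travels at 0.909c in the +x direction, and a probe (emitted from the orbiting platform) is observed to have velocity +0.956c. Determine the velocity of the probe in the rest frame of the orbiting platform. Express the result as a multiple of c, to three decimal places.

+0.359c

Invert the composition law: u' = (u − v)/(1 − uv/c²).
u' = (0.956 − 0.909) / (1 − (0.956)(0.909)) = 0.0470/0.1310 = 0.3588.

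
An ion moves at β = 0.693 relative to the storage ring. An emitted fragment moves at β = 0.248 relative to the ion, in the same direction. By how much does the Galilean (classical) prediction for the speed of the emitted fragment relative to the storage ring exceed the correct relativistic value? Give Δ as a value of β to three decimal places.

Δ = 0.138

Galilean: u_cl = 0.248 + 0.693 = 0.9410.
Relativistic: u_rel = (0.248 + 0.693) / (1 + 0.248·0.693) = 0.9410/1.1719 = 0.8030.
Δ = 0.9410 − 0.8030 = 0.1380.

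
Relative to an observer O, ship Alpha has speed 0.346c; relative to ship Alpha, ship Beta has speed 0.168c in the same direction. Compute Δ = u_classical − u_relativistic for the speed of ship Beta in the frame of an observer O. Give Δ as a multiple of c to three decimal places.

Galilean: u_cl = 0.168 + 0.346 = 0.5140.
Relativistic: u_rel = (0.168 + 0.346) / (1 + 0.168·0.346) = 0.5140/1.0581 = 0.4858.
Δ = 0.5140 − 0.4858 = 0.0282.

Δ = 0.028c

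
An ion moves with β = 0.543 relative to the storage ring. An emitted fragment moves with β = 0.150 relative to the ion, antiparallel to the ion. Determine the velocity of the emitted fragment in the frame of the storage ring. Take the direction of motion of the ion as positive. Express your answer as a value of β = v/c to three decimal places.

With v = 0.543 and u' = -0.150 (in units of c),
u = (u' + v)/(1 + u'v/c²):
u = (-0.150 + 0.543) / (1 + (-0.150)·0.543) = 0.3930/0.9185 = 0.4278
(Galilean addition would give +0.393c.)

β = +0.428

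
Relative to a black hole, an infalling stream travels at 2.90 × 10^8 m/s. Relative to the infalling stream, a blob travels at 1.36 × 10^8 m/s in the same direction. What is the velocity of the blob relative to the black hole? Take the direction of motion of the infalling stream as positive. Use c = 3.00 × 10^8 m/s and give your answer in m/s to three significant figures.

2.96 × 10^8 m/s

In units of c (dividing by 3.00 × 10^8 m/s): v = 0.967, u' = 0.453.
u = (u' + v)/(1 + u'v/c²):
u = (0.453 + 0.967) / (1 + 0.453·0.967) = 1.4200/1.4382 = 0.9873
Converting back: u = 0.9873 × 3.00 × 10^8 m/s.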